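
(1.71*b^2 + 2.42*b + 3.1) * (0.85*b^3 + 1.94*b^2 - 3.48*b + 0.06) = 1.4535*b^5 + 5.3744*b^4 + 1.379*b^3 - 2.305*b^2 - 10.6428*b + 0.186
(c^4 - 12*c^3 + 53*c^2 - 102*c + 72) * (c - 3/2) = c^5 - 27*c^4/2 + 71*c^3 - 363*c^2/2 + 225*c - 108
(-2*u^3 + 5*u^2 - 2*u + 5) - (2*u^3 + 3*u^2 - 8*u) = -4*u^3 + 2*u^2 + 6*u + 5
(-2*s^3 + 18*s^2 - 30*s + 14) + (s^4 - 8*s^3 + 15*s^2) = s^4 - 10*s^3 + 33*s^2 - 30*s + 14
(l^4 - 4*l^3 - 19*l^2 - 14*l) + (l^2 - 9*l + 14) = l^4 - 4*l^3 - 18*l^2 - 23*l + 14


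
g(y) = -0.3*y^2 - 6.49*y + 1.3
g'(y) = -0.6*y - 6.49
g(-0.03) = 1.49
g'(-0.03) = -6.47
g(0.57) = -2.50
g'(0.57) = -6.83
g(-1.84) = 12.23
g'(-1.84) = -5.39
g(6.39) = -52.42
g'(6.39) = -10.32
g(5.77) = -46.14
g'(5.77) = -9.95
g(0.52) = -2.16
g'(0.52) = -6.80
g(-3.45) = 20.12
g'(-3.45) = -4.42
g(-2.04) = 13.29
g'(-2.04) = -5.27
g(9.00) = -81.41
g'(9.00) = -11.89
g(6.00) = -48.44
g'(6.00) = -10.09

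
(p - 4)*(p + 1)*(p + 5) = p^3 + 2*p^2 - 19*p - 20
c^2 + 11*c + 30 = (c + 5)*(c + 6)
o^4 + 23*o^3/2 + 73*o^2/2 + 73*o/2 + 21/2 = (o + 1/2)*(o + 1)*(o + 3)*(o + 7)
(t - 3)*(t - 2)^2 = t^3 - 7*t^2 + 16*t - 12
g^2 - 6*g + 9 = (g - 3)^2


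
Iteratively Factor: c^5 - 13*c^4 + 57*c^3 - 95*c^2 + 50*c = (c - 5)*(c^4 - 8*c^3 + 17*c^2 - 10*c) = (c - 5)*(c - 1)*(c^3 - 7*c^2 + 10*c) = (c - 5)*(c - 2)*(c - 1)*(c^2 - 5*c) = (c - 5)^2*(c - 2)*(c - 1)*(c)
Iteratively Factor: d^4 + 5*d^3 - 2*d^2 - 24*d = (d + 4)*(d^3 + d^2 - 6*d) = (d - 2)*(d + 4)*(d^2 + 3*d) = (d - 2)*(d + 3)*(d + 4)*(d)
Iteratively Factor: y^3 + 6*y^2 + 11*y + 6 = (y + 2)*(y^2 + 4*y + 3) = (y + 2)*(y + 3)*(y + 1)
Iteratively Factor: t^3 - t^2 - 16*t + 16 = (t - 4)*(t^2 + 3*t - 4) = (t - 4)*(t - 1)*(t + 4)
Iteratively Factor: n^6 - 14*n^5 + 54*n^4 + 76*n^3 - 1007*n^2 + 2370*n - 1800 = (n - 5)*(n^5 - 9*n^4 + 9*n^3 + 121*n^2 - 402*n + 360) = (n - 5)*(n - 3)*(n^4 - 6*n^3 - 9*n^2 + 94*n - 120) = (n - 5)*(n - 3)*(n + 4)*(n^3 - 10*n^2 + 31*n - 30) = (n - 5)*(n - 3)*(n - 2)*(n + 4)*(n^2 - 8*n + 15) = (n - 5)*(n - 3)^2*(n - 2)*(n + 4)*(n - 5)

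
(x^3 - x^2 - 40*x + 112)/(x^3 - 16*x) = (x^2 + 3*x - 28)/(x*(x + 4))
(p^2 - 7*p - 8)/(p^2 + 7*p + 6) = (p - 8)/(p + 6)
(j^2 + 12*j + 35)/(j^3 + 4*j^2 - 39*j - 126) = (j + 5)/(j^2 - 3*j - 18)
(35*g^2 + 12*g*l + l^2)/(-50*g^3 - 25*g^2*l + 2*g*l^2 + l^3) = (-7*g - l)/(10*g^2 + 3*g*l - l^2)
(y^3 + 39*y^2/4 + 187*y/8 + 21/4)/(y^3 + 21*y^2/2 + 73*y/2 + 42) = (4*y^2 + 25*y + 6)/(4*(y^2 + 7*y + 12))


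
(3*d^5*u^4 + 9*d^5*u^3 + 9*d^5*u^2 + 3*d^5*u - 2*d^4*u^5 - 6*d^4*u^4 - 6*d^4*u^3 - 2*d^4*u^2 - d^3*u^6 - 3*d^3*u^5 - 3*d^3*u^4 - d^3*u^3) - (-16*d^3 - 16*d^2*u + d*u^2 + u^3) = 3*d^5*u^4 + 9*d^5*u^3 + 9*d^5*u^2 + 3*d^5*u - 2*d^4*u^5 - 6*d^4*u^4 - 6*d^4*u^3 - 2*d^4*u^2 - d^3*u^6 - 3*d^3*u^5 - 3*d^3*u^4 - d^3*u^3 + 16*d^3 + 16*d^2*u - d*u^2 - u^3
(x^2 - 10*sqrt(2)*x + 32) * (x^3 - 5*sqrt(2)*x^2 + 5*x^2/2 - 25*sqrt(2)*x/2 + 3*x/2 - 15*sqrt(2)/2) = x^5 - 15*sqrt(2)*x^4 + 5*x^4/2 - 75*sqrt(2)*x^3/2 + 267*x^3/2 - 365*sqrt(2)*x^2/2 + 330*x^2 - 400*sqrt(2)*x + 198*x - 240*sqrt(2)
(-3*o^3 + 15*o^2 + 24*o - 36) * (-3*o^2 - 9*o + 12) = 9*o^5 - 18*o^4 - 243*o^3 + 72*o^2 + 612*o - 432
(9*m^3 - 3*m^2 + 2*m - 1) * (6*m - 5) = 54*m^4 - 63*m^3 + 27*m^2 - 16*m + 5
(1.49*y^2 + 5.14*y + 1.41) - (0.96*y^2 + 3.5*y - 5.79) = 0.53*y^2 + 1.64*y + 7.2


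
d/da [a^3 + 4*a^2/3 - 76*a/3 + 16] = 3*a^2 + 8*a/3 - 76/3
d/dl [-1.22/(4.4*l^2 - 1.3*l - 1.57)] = (10.736*l - 1.586)/(-4.4*l^2 + 1.3*l + 1.57)^2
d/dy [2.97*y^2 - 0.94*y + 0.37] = 5.94*y - 0.94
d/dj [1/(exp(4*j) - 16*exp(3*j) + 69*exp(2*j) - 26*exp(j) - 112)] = (-4*exp(3*j) + 48*exp(2*j) - 138*exp(j) + 26)*exp(j)/(-exp(4*j) + 16*exp(3*j) - 69*exp(2*j) + 26*exp(j) + 112)^2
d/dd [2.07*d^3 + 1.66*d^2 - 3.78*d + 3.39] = 6.21*d^2 + 3.32*d - 3.78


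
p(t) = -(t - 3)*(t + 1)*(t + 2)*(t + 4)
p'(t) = -(t - 3)*(t + 1)*(t + 2) - (t - 3)*(t + 1)*(t + 4) - (t - 3)*(t + 2)*(t + 4) - (t + 1)*(t + 2)*(t + 4) = -4*t^3 - 12*t^2 + 14*t + 34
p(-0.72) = 4.37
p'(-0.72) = 19.19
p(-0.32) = 13.96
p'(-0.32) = 28.42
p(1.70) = 74.03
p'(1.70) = 3.47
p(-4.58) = -40.61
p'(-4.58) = 102.45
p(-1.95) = -0.48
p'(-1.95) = -9.27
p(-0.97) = 0.37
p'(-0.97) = 12.78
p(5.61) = -1261.68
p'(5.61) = -971.36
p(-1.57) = -2.72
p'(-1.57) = -2.08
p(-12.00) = -13200.00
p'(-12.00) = 5050.00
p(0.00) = 24.00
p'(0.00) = 34.00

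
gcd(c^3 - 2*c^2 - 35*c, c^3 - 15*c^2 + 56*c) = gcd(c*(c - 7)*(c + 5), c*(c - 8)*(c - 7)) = c^2 - 7*c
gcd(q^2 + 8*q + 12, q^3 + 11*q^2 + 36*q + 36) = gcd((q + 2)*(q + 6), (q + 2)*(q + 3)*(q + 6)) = q^2 + 8*q + 12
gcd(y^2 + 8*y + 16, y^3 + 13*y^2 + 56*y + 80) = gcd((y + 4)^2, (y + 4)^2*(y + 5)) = y^2 + 8*y + 16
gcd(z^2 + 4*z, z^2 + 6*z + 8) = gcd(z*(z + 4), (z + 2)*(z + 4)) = z + 4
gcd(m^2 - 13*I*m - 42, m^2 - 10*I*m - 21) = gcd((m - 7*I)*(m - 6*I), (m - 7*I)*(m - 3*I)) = m - 7*I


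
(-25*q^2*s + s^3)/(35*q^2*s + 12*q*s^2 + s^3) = (-5*q + s)/(7*q + s)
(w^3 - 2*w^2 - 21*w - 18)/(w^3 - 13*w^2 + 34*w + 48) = (w + 3)/(w - 8)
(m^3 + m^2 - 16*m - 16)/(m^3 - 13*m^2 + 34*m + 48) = (m^2 - 16)/(m^2 - 14*m + 48)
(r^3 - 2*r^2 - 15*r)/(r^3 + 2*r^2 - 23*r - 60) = r/(r + 4)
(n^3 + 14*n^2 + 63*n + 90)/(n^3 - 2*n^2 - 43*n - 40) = (n^2 + 9*n + 18)/(n^2 - 7*n - 8)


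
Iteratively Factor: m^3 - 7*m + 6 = (m + 3)*(m^2 - 3*m + 2) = (m - 2)*(m + 3)*(m - 1)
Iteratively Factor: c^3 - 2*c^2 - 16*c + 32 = (c - 2)*(c^2 - 16) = (c - 2)*(c + 4)*(c - 4)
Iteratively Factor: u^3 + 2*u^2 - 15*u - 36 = (u + 3)*(u^2 - u - 12) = (u - 4)*(u + 3)*(u + 3)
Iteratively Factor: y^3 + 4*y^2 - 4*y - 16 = (y - 2)*(y^2 + 6*y + 8) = (y - 2)*(y + 4)*(y + 2)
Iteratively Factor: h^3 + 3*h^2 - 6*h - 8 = (h + 4)*(h^2 - h - 2) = (h - 2)*(h + 4)*(h + 1)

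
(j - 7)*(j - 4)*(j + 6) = j^3 - 5*j^2 - 38*j + 168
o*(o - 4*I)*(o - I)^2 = o^4 - 6*I*o^3 - 9*o^2 + 4*I*o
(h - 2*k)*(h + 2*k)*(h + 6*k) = h^3 + 6*h^2*k - 4*h*k^2 - 24*k^3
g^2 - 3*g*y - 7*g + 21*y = (g - 7)*(g - 3*y)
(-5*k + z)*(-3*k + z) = 15*k^2 - 8*k*z + z^2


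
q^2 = q^2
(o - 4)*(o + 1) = o^2 - 3*o - 4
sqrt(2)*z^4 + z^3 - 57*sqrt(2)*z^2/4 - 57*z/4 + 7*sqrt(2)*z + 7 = (z - 7/2)*(z - 1/2)*(z + 4)*(sqrt(2)*z + 1)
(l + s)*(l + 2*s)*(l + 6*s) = l^3 + 9*l^2*s + 20*l*s^2 + 12*s^3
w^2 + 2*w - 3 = (w - 1)*(w + 3)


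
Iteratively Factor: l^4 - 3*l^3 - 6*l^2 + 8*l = (l + 2)*(l^3 - 5*l^2 + 4*l) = l*(l + 2)*(l^2 - 5*l + 4) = l*(l - 1)*(l + 2)*(l - 4)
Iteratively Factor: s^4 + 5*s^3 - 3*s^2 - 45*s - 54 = (s + 3)*(s^3 + 2*s^2 - 9*s - 18) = (s + 3)^2*(s^2 - s - 6) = (s - 3)*(s + 3)^2*(s + 2)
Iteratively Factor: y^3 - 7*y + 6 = (y - 1)*(y^2 + y - 6) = (y - 2)*(y - 1)*(y + 3)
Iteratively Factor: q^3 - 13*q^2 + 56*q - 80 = (q - 4)*(q^2 - 9*q + 20) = (q - 5)*(q - 4)*(q - 4)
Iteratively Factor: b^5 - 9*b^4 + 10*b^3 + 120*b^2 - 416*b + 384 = (b - 2)*(b^4 - 7*b^3 - 4*b^2 + 112*b - 192) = (b - 2)*(b + 4)*(b^3 - 11*b^2 + 40*b - 48) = (b - 3)*(b - 2)*(b + 4)*(b^2 - 8*b + 16) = (b - 4)*(b - 3)*(b - 2)*(b + 4)*(b - 4)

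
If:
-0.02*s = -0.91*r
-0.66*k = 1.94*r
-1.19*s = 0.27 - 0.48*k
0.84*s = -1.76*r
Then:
No Solution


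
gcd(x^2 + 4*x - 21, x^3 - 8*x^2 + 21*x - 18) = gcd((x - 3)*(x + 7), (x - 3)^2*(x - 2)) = x - 3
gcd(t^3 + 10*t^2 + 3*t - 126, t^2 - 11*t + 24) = t - 3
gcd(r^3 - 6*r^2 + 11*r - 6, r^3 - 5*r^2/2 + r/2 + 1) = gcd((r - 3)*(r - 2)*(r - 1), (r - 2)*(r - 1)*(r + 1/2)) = r^2 - 3*r + 2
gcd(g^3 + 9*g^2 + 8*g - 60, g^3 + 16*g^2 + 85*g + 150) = g^2 + 11*g + 30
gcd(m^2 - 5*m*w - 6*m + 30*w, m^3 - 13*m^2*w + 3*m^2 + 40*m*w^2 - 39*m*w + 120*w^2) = -m + 5*w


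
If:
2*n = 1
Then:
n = 1/2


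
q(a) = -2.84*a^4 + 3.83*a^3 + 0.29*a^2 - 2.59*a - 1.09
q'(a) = -11.36*a^3 + 11.49*a^2 + 0.58*a - 2.59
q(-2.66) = -206.42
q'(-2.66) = 290.97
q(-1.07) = -6.40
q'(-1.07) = 23.86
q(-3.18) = -403.50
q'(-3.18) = 477.07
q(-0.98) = -4.50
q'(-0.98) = 18.57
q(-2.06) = -79.15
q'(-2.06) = 144.28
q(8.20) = -10731.35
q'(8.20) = -5488.79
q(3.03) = -139.11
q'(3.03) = -211.36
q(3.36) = -223.21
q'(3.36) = -301.84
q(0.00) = -1.09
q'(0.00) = -2.59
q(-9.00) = -21379.60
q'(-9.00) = 9204.32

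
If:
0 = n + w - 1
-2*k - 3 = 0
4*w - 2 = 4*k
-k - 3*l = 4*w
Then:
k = -3/2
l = 11/6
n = 2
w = -1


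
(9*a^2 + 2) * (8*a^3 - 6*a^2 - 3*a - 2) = 72*a^5 - 54*a^4 - 11*a^3 - 30*a^2 - 6*a - 4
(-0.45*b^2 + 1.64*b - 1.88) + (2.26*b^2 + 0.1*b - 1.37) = 1.81*b^2 + 1.74*b - 3.25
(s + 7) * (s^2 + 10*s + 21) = s^3 + 17*s^2 + 91*s + 147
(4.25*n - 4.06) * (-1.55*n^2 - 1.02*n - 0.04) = -6.5875*n^3 + 1.958*n^2 + 3.9712*n + 0.1624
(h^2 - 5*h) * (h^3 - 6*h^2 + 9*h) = h^5 - 11*h^4 + 39*h^3 - 45*h^2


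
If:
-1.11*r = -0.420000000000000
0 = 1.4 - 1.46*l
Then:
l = 0.96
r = 0.38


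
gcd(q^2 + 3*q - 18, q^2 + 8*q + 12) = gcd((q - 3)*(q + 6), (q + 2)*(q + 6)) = q + 6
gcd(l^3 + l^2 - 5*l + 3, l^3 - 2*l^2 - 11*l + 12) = l^2 + 2*l - 3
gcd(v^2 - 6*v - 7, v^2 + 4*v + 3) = v + 1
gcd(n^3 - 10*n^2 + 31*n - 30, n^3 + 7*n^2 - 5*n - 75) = n - 3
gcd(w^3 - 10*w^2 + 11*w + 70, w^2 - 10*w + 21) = w - 7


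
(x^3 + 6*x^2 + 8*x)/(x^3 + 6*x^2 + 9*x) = (x^2 + 6*x + 8)/(x^2 + 6*x + 9)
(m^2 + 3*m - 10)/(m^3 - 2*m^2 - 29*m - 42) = (-m^2 - 3*m + 10)/(-m^3 + 2*m^2 + 29*m + 42)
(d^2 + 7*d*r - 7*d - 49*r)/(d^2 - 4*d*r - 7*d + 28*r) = (-d - 7*r)/(-d + 4*r)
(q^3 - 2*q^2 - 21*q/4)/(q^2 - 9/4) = q*(2*q - 7)/(2*q - 3)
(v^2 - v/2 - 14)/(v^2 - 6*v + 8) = (v + 7/2)/(v - 2)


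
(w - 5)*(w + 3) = w^2 - 2*w - 15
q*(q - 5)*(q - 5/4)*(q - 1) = q^4 - 29*q^3/4 + 25*q^2/2 - 25*q/4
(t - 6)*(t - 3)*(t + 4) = t^3 - 5*t^2 - 18*t + 72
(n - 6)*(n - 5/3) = n^2 - 23*n/3 + 10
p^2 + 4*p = p*(p + 4)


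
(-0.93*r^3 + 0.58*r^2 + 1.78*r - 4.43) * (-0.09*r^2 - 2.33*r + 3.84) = 0.0837*r^5 + 2.1147*r^4 - 5.0828*r^3 - 1.5215*r^2 + 17.1571*r - 17.0112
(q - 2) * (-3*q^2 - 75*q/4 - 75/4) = -3*q^3 - 51*q^2/4 + 75*q/4 + 75/2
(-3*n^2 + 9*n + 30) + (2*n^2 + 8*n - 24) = -n^2 + 17*n + 6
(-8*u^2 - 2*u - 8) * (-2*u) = 16*u^3 + 4*u^2 + 16*u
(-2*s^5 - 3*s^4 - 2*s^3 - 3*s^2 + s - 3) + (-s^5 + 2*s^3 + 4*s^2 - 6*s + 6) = -3*s^5 - 3*s^4 + s^2 - 5*s + 3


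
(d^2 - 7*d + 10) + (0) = d^2 - 7*d + 10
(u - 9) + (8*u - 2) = 9*u - 11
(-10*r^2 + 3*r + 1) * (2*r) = -20*r^3 + 6*r^2 + 2*r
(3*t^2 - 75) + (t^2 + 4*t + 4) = 4*t^2 + 4*t - 71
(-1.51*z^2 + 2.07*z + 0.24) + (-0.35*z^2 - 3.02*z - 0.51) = -1.86*z^2 - 0.95*z - 0.27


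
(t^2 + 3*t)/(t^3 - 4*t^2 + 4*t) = (t + 3)/(t^2 - 4*t + 4)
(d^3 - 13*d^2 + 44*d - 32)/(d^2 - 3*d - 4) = (d^2 - 9*d + 8)/(d + 1)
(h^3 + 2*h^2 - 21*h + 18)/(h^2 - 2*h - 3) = (h^2 + 5*h - 6)/(h + 1)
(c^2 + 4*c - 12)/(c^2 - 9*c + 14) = (c + 6)/(c - 7)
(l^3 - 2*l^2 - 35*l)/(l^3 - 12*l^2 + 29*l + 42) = l*(l + 5)/(l^2 - 5*l - 6)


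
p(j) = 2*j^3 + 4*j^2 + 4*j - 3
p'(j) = 6*j^2 + 8*j + 4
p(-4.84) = -155.42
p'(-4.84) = 105.83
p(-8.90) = -1131.70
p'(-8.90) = 408.06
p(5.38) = 445.74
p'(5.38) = 220.71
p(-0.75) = -4.59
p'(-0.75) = 1.38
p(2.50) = 63.25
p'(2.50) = 61.50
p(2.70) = 76.33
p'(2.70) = 69.34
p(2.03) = 38.33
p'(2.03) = 44.97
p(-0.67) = -4.49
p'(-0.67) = 1.33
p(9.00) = 1815.00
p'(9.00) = 562.00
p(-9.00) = -1173.00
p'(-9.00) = 418.00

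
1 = 1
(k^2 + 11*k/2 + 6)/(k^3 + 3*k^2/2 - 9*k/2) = (2*k^2 + 11*k + 12)/(k*(2*k^2 + 3*k - 9))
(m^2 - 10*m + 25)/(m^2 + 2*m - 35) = (m - 5)/(m + 7)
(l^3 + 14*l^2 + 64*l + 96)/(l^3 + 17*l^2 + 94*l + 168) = (l + 4)/(l + 7)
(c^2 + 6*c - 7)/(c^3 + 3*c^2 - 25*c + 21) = 1/(c - 3)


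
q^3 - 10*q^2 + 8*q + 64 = (q - 8)*(q - 4)*(q + 2)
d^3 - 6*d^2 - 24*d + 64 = (d - 8)*(d - 2)*(d + 4)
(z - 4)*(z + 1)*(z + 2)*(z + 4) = z^4 + 3*z^3 - 14*z^2 - 48*z - 32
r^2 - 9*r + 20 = (r - 5)*(r - 4)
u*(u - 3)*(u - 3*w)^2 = u^4 - 6*u^3*w - 3*u^3 + 9*u^2*w^2 + 18*u^2*w - 27*u*w^2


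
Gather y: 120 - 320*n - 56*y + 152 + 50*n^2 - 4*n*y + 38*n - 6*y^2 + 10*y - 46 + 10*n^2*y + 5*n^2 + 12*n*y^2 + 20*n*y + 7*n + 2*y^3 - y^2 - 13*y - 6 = 55*n^2 - 275*n + 2*y^3 + y^2*(12*n - 7) + y*(10*n^2 + 16*n - 59) + 220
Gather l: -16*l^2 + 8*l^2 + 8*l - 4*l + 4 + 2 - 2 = -8*l^2 + 4*l + 4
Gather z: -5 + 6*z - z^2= -z^2 + 6*z - 5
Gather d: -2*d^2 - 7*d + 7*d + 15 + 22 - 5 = 32 - 2*d^2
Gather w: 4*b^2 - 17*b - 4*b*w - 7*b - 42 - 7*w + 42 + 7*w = 4*b^2 - 4*b*w - 24*b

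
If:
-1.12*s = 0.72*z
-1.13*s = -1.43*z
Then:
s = 0.00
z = 0.00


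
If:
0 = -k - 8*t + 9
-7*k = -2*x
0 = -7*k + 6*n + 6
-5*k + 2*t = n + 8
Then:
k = -57/77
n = -41/22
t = 375/308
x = -57/22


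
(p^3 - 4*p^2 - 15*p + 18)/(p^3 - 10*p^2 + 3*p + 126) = (p - 1)/(p - 7)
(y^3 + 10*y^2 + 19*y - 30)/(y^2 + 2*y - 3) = (y^2 + 11*y + 30)/(y + 3)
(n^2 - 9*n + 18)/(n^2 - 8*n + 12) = (n - 3)/(n - 2)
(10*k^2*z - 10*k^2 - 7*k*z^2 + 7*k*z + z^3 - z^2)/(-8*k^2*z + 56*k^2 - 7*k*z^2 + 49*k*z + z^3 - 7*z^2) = (-10*k^2*z + 10*k^2 + 7*k*z^2 - 7*k*z - z^3 + z^2)/(8*k^2*z - 56*k^2 + 7*k*z^2 - 49*k*z - z^3 + 7*z^2)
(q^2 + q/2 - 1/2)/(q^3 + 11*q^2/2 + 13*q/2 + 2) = (2*q - 1)/(2*q^2 + 9*q + 4)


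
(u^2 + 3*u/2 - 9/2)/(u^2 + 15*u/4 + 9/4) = 2*(2*u - 3)/(4*u + 3)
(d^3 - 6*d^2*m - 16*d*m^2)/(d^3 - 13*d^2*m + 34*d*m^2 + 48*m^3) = d*(d + 2*m)/(d^2 - 5*d*m - 6*m^2)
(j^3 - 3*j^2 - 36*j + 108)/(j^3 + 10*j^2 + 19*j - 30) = (j^2 - 9*j + 18)/(j^2 + 4*j - 5)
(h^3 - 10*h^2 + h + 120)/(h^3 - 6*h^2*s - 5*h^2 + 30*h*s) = (-h^2 + 5*h + 24)/(h*(-h + 6*s))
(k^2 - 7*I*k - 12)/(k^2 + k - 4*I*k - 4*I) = (k - 3*I)/(k + 1)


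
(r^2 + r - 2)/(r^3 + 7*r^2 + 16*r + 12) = (r - 1)/(r^2 + 5*r + 6)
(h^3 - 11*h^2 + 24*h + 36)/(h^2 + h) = h - 12 + 36/h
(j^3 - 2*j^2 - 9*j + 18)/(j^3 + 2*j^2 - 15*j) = (j^2 + j - 6)/(j*(j + 5))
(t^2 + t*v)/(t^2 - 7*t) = (t + v)/(t - 7)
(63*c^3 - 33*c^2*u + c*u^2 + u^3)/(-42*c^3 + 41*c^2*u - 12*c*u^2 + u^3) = (-21*c^2 + 4*c*u + u^2)/(14*c^2 - 9*c*u + u^2)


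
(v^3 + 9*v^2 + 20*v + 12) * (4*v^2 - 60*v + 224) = 4*v^5 - 24*v^4 - 236*v^3 + 864*v^2 + 3760*v + 2688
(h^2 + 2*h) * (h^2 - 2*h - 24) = h^4 - 28*h^2 - 48*h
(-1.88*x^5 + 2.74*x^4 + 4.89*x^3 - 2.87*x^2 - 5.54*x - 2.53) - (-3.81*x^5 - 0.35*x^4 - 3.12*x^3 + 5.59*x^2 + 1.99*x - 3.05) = 1.93*x^5 + 3.09*x^4 + 8.01*x^3 - 8.46*x^2 - 7.53*x + 0.52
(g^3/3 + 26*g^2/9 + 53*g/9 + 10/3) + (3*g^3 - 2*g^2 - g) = 10*g^3/3 + 8*g^2/9 + 44*g/9 + 10/3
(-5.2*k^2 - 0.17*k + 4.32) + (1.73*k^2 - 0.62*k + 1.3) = -3.47*k^2 - 0.79*k + 5.62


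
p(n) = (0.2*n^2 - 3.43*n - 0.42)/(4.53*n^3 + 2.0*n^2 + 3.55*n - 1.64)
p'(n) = (0.4*n - 3.43)/(4.53*n^3 + 2.0*n^2 + 3.55*n - 1.64) + (-13.59*n^2 - 4.0*n - 3.55)*(0.2*n^2 - 3.43*n - 0.42)/(4.53*n^3 + 2.0*n^2 + 3.55*n - 1.64)^2 = (-0.906*n^4 + 31.0758*n^3 + 13.2778*n^2 + 1.024*n + 7.1162)/(20.5209*n^6 + 18.12*n^5 + 36.163*n^4 - 0.6584*n^3 + 6.0425*n^2 - 11.644*n + 2.6896)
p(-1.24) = -0.36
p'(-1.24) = -0.26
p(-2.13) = -0.18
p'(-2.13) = -0.13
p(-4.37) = -0.05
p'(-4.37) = -0.02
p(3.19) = -0.05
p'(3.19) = 0.03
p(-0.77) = -0.45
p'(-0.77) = -0.01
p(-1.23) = -0.36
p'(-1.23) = -0.26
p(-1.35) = -0.33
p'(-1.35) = -0.26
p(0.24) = 2.02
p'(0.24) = 22.97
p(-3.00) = -0.10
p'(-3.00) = -0.06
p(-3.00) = -0.10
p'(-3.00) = -0.06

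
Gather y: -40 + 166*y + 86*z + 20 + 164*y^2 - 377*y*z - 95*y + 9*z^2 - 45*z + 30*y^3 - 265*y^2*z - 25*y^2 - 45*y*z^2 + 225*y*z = 30*y^3 + y^2*(139 - 265*z) + y*(-45*z^2 - 152*z + 71) + 9*z^2 + 41*z - 20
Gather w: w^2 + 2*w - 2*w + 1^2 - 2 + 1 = w^2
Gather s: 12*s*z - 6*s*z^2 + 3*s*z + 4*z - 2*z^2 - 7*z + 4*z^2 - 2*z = s*(-6*z^2 + 15*z) + 2*z^2 - 5*z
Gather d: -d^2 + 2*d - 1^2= -d^2 + 2*d - 1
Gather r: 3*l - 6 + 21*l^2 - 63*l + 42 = 21*l^2 - 60*l + 36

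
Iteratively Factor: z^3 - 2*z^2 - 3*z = (z)*(z^2 - 2*z - 3) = z*(z + 1)*(z - 3)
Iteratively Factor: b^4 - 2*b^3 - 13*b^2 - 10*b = (b + 2)*(b^3 - 4*b^2 - 5*b) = (b - 5)*(b + 2)*(b^2 + b) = b*(b - 5)*(b + 2)*(b + 1)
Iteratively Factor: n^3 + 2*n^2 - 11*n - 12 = (n + 1)*(n^2 + n - 12) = (n - 3)*(n + 1)*(n + 4)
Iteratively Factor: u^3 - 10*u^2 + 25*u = (u - 5)*(u^2 - 5*u) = (u - 5)^2*(u)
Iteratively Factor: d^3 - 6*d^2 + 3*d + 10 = (d - 2)*(d^2 - 4*d - 5) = (d - 2)*(d + 1)*(d - 5)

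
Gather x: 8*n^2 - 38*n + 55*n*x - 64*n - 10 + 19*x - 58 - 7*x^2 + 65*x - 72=8*n^2 - 102*n - 7*x^2 + x*(55*n + 84) - 140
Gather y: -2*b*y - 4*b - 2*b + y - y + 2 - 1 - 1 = -2*b*y - 6*b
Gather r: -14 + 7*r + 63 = 7*r + 49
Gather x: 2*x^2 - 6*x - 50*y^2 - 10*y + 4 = 2*x^2 - 6*x - 50*y^2 - 10*y + 4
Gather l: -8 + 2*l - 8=2*l - 16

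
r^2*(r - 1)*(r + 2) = r^4 + r^3 - 2*r^2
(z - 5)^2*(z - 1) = z^3 - 11*z^2 + 35*z - 25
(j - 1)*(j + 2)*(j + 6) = j^3 + 7*j^2 + 4*j - 12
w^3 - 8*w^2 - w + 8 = (w - 8)*(w - 1)*(w + 1)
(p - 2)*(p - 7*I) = p^2 - 2*p - 7*I*p + 14*I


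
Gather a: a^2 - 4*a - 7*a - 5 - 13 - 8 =a^2 - 11*a - 26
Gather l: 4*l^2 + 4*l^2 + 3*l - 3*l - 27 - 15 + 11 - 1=8*l^2 - 32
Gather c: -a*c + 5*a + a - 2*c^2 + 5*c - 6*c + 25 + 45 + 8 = 6*a - 2*c^2 + c*(-a - 1) + 78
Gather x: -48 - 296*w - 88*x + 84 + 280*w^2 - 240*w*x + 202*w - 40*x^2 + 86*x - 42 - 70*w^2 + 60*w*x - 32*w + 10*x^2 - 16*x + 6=210*w^2 - 126*w - 30*x^2 + x*(-180*w - 18)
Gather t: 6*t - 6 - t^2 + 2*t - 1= -t^2 + 8*t - 7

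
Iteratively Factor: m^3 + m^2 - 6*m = (m - 2)*(m^2 + 3*m) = m*(m - 2)*(m + 3)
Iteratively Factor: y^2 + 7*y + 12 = (y + 4)*(y + 3)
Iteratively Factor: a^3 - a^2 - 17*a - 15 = (a - 5)*(a^2 + 4*a + 3) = (a - 5)*(a + 3)*(a + 1)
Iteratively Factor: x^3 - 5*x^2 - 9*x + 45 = (x - 3)*(x^2 - 2*x - 15) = (x - 3)*(x + 3)*(x - 5)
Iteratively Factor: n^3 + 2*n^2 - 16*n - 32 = (n + 4)*(n^2 - 2*n - 8) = (n + 2)*(n + 4)*(n - 4)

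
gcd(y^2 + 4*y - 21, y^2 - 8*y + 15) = y - 3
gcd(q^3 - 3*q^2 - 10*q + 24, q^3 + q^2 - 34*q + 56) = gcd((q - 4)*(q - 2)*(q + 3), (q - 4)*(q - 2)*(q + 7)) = q^2 - 6*q + 8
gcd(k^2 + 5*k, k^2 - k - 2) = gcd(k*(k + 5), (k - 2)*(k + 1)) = 1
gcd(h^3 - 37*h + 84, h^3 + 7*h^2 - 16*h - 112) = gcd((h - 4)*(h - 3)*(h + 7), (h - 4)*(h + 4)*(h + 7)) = h^2 + 3*h - 28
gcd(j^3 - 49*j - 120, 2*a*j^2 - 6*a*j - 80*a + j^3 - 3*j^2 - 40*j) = j^2 - 3*j - 40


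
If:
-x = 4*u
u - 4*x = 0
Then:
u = 0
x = 0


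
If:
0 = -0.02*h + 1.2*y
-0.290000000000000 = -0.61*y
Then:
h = 28.52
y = 0.48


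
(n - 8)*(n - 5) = n^2 - 13*n + 40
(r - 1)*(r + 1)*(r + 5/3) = r^3 + 5*r^2/3 - r - 5/3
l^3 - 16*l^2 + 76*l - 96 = (l - 8)*(l - 6)*(l - 2)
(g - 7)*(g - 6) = g^2 - 13*g + 42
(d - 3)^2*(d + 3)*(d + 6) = d^4 + 3*d^3 - 27*d^2 - 27*d + 162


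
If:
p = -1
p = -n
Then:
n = 1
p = -1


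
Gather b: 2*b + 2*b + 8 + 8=4*b + 16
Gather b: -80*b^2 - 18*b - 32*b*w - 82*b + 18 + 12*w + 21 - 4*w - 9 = -80*b^2 + b*(-32*w - 100) + 8*w + 30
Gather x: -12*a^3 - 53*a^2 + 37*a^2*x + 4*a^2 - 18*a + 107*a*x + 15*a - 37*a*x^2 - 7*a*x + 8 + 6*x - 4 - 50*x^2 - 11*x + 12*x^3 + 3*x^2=-12*a^3 - 49*a^2 - 3*a + 12*x^3 + x^2*(-37*a - 47) + x*(37*a^2 + 100*a - 5) + 4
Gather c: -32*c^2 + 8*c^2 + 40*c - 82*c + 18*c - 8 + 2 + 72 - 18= -24*c^2 - 24*c + 48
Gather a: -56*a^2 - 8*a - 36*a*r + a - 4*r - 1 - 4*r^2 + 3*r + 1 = -56*a^2 + a*(-36*r - 7) - 4*r^2 - r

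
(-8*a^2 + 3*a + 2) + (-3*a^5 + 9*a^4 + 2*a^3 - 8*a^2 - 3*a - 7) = -3*a^5 + 9*a^4 + 2*a^3 - 16*a^2 - 5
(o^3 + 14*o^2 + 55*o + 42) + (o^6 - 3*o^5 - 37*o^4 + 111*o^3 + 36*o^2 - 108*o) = o^6 - 3*o^5 - 37*o^4 + 112*o^3 + 50*o^2 - 53*o + 42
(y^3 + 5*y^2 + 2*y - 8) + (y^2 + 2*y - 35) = y^3 + 6*y^2 + 4*y - 43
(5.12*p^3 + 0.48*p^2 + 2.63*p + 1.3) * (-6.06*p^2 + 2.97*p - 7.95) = -31.0272*p^5 + 12.2976*p^4 - 55.2162*p^3 - 3.8829*p^2 - 17.0475*p - 10.335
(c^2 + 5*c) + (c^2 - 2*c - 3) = 2*c^2 + 3*c - 3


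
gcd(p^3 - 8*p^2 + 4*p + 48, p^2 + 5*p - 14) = 1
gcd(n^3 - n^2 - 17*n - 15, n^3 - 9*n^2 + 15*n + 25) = n^2 - 4*n - 5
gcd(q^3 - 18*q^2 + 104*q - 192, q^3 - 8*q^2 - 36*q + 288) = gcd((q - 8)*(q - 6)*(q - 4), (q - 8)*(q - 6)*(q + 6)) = q^2 - 14*q + 48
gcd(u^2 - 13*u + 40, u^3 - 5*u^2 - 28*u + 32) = u - 8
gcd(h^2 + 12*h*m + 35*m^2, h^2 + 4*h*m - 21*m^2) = h + 7*m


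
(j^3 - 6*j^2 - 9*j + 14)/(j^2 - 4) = (j^2 - 8*j + 7)/(j - 2)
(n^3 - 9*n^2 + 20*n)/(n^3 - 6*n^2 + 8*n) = (n - 5)/(n - 2)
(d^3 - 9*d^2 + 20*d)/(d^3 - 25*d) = (d - 4)/(d + 5)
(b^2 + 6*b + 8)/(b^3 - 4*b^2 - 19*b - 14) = (b + 4)/(b^2 - 6*b - 7)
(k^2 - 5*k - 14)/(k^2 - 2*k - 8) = (k - 7)/(k - 4)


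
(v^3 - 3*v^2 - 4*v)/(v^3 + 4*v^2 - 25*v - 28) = v/(v + 7)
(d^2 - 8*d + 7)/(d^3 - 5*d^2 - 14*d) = (d - 1)/(d*(d + 2))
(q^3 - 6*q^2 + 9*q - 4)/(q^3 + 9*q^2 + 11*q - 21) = (q^2 - 5*q + 4)/(q^2 + 10*q + 21)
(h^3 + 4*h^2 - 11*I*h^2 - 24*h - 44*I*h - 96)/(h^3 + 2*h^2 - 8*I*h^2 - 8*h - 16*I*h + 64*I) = (h - 3*I)/(h - 2)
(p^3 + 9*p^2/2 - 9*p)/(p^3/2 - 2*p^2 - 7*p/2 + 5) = p*(2*p^2 + 9*p - 18)/(p^3 - 4*p^2 - 7*p + 10)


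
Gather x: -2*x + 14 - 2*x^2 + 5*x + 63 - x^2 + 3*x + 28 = -3*x^2 + 6*x + 105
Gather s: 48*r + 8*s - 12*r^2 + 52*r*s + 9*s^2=-12*r^2 + 48*r + 9*s^2 + s*(52*r + 8)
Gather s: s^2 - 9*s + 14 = s^2 - 9*s + 14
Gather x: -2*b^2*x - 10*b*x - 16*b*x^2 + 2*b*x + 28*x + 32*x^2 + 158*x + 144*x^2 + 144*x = x^2*(176 - 16*b) + x*(-2*b^2 - 8*b + 330)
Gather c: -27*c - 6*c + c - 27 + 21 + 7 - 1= -32*c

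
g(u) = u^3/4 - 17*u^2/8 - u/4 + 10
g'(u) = 3*u^2/4 - 17*u/4 - 1/4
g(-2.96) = -14.36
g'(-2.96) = 18.90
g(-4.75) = -63.55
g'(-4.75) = 36.86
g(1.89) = 3.62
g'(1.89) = -5.60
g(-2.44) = -5.67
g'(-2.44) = 14.59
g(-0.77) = 8.82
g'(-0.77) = 3.47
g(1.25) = 6.86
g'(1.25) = -4.39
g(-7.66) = -225.13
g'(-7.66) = 76.31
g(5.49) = -14.05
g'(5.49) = -0.98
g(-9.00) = -342.12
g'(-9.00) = 98.75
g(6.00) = -14.00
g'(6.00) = 1.25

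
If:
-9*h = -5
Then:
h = 5/9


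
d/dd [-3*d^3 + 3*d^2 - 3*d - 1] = -9*d^2 + 6*d - 3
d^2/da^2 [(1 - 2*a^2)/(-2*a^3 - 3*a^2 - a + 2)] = 2*(8*a^6 - 36*a^4 + 2*a^3 + 3*a^2 - 21*a + 1)/(8*a^9 + 36*a^8 + 66*a^7 + 39*a^6 - 39*a^5 - 69*a^4 - 11*a^3 + 30*a^2 + 12*a - 8)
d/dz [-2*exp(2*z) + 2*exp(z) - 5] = (2 - 4*exp(z))*exp(z)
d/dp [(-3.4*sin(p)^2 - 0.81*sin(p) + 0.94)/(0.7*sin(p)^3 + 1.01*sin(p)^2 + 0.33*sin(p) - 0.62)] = (2.38*sin(p)^4 + 1.134*sin(p)^3 - 2.2779*sin(p)^2 + 2.3172*sin(p) + 0.192)*cos(p)/(0.49*sin(p)^6 + 1.414*sin(p)^5 + 1.4821*sin(p)^4 - 0.2014*sin(p)^3 - 1.1435*sin(p)^2 - 0.4092*sin(p) + 0.3844)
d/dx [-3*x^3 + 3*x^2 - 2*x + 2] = -9*x^2 + 6*x - 2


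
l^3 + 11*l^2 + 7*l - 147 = (l - 3)*(l + 7)^2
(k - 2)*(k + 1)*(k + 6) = k^3 + 5*k^2 - 8*k - 12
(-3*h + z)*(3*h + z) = -9*h^2 + z^2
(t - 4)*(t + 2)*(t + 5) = t^3 + 3*t^2 - 18*t - 40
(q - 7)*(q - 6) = q^2 - 13*q + 42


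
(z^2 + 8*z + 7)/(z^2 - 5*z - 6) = (z + 7)/(z - 6)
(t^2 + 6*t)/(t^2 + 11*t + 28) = t*(t + 6)/(t^2 + 11*t + 28)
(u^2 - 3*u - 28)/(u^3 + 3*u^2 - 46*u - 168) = 1/(u + 6)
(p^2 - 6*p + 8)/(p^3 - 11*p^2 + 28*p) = (p - 2)/(p*(p - 7))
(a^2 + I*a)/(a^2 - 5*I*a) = (a + I)/(a - 5*I)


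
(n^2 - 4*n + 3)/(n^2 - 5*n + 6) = (n - 1)/(n - 2)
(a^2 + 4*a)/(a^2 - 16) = a/(a - 4)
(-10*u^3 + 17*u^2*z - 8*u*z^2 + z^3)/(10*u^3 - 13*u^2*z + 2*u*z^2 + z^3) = (-5*u + z)/(5*u + z)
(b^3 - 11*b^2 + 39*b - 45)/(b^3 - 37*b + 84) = (b^2 - 8*b + 15)/(b^2 + 3*b - 28)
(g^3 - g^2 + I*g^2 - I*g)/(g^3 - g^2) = (g + I)/g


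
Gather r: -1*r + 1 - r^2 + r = 1 - r^2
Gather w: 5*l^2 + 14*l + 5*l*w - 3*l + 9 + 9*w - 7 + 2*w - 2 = 5*l^2 + 11*l + w*(5*l + 11)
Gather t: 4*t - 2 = 4*t - 2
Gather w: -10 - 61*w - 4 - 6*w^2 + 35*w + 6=-6*w^2 - 26*w - 8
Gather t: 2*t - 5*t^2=-5*t^2 + 2*t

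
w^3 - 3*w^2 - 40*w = w*(w - 8)*(w + 5)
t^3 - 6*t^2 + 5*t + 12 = (t - 4)*(t - 3)*(t + 1)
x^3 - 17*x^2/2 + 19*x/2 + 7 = (x - 7)*(x - 2)*(x + 1/2)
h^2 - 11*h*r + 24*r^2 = (h - 8*r)*(h - 3*r)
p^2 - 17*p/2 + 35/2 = (p - 5)*(p - 7/2)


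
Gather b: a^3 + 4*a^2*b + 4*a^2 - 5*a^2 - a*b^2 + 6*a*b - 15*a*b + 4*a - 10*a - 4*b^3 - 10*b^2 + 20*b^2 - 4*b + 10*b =a^3 - a^2 - 6*a - 4*b^3 + b^2*(10 - a) + b*(4*a^2 - 9*a + 6)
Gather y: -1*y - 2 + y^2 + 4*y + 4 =y^2 + 3*y + 2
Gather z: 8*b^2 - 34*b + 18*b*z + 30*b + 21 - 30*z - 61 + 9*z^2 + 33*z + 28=8*b^2 - 4*b + 9*z^2 + z*(18*b + 3) - 12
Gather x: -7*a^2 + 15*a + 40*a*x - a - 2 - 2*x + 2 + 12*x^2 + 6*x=-7*a^2 + 14*a + 12*x^2 + x*(40*a + 4)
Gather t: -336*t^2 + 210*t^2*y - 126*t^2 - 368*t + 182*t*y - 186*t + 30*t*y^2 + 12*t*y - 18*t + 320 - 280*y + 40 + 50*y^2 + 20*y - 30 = t^2*(210*y - 462) + t*(30*y^2 + 194*y - 572) + 50*y^2 - 260*y + 330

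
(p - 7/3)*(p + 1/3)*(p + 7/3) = p^3 + p^2/3 - 49*p/9 - 49/27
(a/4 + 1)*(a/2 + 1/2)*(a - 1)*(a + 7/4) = a^4/8 + 23*a^3/32 + 3*a^2/4 - 23*a/32 - 7/8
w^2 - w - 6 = (w - 3)*(w + 2)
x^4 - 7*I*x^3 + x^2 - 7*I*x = x*(x - 7*I)*(x - I)*(x + I)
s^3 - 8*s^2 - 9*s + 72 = (s - 8)*(s - 3)*(s + 3)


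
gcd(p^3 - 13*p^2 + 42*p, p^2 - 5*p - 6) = p - 6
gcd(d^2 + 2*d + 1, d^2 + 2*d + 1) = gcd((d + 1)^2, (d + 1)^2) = d^2 + 2*d + 1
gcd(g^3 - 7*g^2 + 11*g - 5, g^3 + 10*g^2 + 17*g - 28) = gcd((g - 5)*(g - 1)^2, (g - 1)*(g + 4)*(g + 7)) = g - 1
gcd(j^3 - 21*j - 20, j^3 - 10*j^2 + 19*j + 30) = j^2 - 4*j - 5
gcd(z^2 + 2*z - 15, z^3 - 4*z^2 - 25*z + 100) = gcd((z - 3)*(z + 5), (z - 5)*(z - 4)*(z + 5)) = z + 5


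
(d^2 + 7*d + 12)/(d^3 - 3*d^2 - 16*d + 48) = (d + 3)/(d^2 - 7*d + 12)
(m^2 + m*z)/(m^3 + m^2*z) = 1/m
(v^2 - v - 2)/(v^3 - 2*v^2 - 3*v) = (v - 2)/(v*(v - 3))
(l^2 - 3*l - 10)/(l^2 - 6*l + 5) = (l + 2)/(l - 1)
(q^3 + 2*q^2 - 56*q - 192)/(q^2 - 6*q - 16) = (q^2 + 10*q + 24)/(q + 2)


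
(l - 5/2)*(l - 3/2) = l^2 - 4*l + 15/4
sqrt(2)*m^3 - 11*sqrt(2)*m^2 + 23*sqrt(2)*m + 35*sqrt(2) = (m - 7)*(m - 5)*(sqrt(2)*m + sqrt(2))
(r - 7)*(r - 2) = r^2 - 9*r + 14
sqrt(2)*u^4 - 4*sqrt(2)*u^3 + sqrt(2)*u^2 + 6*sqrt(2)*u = u*(u - 3)*(u - 2)*(sqrt(2)*u + sqrt(2))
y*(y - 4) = y^2 - 4*y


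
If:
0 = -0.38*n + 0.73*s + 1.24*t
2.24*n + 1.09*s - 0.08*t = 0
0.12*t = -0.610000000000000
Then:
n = -3.50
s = 6.81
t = -5.08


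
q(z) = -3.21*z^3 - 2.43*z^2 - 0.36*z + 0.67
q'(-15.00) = -2094.21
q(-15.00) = 10293.07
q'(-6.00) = -317.88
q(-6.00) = 608.71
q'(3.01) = -102.24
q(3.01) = -109.97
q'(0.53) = -5.64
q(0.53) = -0.68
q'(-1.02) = -5.42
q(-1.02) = 1.92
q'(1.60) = -32.79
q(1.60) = -19.27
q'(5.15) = -280.80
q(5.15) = -504.09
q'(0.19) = -1.63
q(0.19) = 0.49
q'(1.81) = -40.71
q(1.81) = -26.98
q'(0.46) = -4.63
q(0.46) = -0.32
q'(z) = -9.63*z^2 - 4.86*z - 0.36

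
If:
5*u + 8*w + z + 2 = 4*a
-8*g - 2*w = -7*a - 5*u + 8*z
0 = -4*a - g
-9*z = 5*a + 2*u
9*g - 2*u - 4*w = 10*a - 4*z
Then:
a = 74/3433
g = -296/3433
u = -608/3433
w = -453/3433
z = 94/3433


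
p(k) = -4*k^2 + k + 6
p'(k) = 1 - 8*k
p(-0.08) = 5.89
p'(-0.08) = 1.64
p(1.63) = -3.00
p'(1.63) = -12.04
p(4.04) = -55.25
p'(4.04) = -31.32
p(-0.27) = 5.44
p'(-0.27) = 3.16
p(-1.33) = -2.41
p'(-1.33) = 11.64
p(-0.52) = 4.40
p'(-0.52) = 5.16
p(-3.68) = -51.85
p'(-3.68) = 30.44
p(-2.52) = -21.92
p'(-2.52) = 21.16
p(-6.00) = -144.00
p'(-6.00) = 49.00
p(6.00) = -132.00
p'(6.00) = -47.00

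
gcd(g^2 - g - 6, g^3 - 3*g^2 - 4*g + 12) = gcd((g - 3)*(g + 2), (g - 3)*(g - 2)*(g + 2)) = g^2 - g - 6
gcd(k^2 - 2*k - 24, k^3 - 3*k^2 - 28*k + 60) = k - 6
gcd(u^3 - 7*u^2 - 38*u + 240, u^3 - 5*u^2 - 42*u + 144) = u^2 - 2*u - 48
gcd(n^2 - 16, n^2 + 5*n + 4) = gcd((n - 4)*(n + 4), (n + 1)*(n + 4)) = n + 4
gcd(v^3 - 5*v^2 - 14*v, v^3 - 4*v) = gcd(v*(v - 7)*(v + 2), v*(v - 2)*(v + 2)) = v^2 + 2*v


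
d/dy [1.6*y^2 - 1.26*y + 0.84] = 3.2*y - 1.26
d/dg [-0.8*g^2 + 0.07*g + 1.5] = 0.07 - 1.6*g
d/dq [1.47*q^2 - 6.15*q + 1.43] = 2.94*q - 6.15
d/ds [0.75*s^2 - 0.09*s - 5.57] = 1.5*s - 0.09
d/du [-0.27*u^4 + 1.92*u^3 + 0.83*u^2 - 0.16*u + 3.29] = -1.08*u^3 + 5.76*u^2 + 1.66*u - 0.16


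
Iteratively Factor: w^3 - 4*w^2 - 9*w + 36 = (w - 4)*(w^2 - 9) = (w - 4)*(w + 3)*(w - 3)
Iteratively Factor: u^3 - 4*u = (u - 2)*(u^2 + 2*u) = (u - 2)*(u + 2)*(u)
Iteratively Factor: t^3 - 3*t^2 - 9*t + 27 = (t - 3)*(t^2 - 9) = (t - 3)*(t + 3)*(t - 3)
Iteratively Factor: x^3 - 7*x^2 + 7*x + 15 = (x + 1)*(x^2 - 8*x + 15) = (x - 3)*(x + 1)*(x - 5)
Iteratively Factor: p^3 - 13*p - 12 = (p + 1)*(p^2 - p - 12) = (p - 4)*(p + 1)*(p + 3)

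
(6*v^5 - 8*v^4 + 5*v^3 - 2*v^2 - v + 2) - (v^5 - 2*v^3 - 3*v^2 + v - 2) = 5*v^5 - 8*v^4 + 7*v^3 + v^2 - 2*v + 4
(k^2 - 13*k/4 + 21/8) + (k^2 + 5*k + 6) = 2*k^2 + 7*k/4 + 69/8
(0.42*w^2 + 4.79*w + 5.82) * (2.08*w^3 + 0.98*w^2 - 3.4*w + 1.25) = 0.8736*w^5 + 10.3748*w^4 + 15.3718*w^3 - 10.0574*w^2 - 13.8005*w + 7.275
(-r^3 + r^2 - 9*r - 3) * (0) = 0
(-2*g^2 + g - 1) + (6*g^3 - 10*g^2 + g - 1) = 6*g^3 - 12*g^2 + 2*g - 2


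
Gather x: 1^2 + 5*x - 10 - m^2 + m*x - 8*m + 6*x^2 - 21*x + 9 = -m^2 - 8*m + 6*x^2 + x*(m - 16)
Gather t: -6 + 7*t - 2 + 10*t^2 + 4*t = 10*t^2 + 11*t - 8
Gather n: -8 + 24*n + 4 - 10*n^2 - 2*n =-10*n^2 + 22*n - 4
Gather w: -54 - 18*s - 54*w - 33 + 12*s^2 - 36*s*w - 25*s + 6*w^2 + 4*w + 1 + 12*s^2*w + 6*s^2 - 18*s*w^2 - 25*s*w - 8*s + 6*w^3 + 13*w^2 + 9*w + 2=18*s^2 - 51*s + 6*w^3 + w^2*(19 - 18*s) + w*(12*s^2 - 61*s - 41) - 84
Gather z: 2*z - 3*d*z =z*(2 - 3*d)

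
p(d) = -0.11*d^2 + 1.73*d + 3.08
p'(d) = 1.73 - 0.22*d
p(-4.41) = -6.69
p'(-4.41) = 2.70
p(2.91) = 7.18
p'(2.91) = 1.09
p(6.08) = 9.53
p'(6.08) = 0.39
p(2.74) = 6.99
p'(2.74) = 1.13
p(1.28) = 5.11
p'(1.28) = 1.45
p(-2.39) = -1.68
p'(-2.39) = 2.26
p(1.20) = 5.00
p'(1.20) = 1.47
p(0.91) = 4.56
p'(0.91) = 1.53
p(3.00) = 7.28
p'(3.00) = 1.07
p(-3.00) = -3.10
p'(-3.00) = 2.39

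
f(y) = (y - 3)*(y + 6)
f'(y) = 2*y + 3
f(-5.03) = -7.79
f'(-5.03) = -7.06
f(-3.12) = -17.63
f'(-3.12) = -3.24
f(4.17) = 11.90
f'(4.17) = 11.34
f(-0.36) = -18.95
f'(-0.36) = 2.28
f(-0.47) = -19.19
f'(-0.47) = 2.06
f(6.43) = 42.63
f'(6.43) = 15.86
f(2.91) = -0.80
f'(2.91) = 8.82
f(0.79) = -15.01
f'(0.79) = 4.58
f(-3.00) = -18.00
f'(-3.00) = -3.00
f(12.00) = 162.00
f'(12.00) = 27.00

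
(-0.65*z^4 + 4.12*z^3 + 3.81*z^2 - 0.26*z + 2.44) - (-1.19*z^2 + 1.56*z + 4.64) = -0.65*z^4 + 4.12*z^3 + 5.0*z^2 - 1.82*z - 2.2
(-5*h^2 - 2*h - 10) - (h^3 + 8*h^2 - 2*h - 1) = -h^3 - 13*h^2 - 9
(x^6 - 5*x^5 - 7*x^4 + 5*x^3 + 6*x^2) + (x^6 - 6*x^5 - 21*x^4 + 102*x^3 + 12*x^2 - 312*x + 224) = 2*x^6 - 11*x^5 - 28*x^4 + 107*x^3 + 18*x^2 - 312*x + 224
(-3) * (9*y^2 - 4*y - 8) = -27*y^2 + 12*y + 24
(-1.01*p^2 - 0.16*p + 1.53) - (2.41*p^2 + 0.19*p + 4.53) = -3.42*p^2 - 0.35*p - 3.0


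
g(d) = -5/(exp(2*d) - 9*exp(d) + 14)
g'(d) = -5*(-2*exp(2*d) + 9*exp(d))/(exp(2*d) - 9*exp(d) + 14)^2 = (10*exp(d) - 45)*exp(d)/(exp(2*d) - 9*exp(d) + 14)^2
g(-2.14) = -0.39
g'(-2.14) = -0.03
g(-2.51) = -0.38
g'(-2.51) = -0.02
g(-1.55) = -0.41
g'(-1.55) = -0.06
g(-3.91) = -0.36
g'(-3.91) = -0.00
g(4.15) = -0.00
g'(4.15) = 0.00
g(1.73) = 1.01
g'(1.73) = 2.63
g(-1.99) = -0.39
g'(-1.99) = -0.04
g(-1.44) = -0.42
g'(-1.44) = -0.07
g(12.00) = 0.00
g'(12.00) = 0.00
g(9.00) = 0.00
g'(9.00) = 0.00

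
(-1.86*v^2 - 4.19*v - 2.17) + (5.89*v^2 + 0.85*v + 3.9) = 4.03*v^2 - 3.34*v + 1.73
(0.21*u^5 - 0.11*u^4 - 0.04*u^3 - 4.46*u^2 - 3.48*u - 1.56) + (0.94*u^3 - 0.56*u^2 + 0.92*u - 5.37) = 0.21*u^5 - 0.11*u^4 + 0.9*u^3 - 5.02*u^2 - 2.56*u - 6.93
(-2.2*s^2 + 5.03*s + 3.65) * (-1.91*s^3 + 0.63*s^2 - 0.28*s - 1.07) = 4.202*s^5 - 10.9933*s^4 - 3.1866*s^3 + 3.2451*s^2 - 6.4041*s - 3.9055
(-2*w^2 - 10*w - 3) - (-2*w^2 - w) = -9*w - 3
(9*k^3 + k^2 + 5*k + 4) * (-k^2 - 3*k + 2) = -9*k^5 - 28*k^4 + 10*k^3 - 17*k^2 - 2*k + 8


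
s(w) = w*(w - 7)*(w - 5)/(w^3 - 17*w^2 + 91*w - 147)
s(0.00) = 0.00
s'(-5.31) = -0.04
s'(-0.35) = -0.20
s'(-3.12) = -0.07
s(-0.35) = 0.08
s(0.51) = -0.14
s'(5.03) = -1.27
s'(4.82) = -1.19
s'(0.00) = -0.24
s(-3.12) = 0.41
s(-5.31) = 0.54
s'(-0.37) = -0.20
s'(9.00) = -0.92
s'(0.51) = -0.33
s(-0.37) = 0.08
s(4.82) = 0.22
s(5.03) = -0.04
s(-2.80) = 0.38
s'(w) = w*(w - 7)*(w - 5)*(-3*w^2 + 34*w - 91)/(w^3 - 17*w^2 + 91*w - 147)^2 + w*(w - 7)/(w^3 - 17*w^2 + 91*w - 147) + w*(w - 5)/(w^3 - 17*w^2 + 91*w - 147) + (w - 7)*(w - 5)/(w^3 - 17*w^2 + 91*w - 147)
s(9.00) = 3.00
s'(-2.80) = -0.08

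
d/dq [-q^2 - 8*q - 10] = -2*q - 8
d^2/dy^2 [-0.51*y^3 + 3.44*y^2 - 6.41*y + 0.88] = 6.88 - 3.06*y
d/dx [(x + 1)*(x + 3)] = 2*x + 4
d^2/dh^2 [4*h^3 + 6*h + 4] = 24*h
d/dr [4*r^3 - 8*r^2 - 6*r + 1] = 12*r^2 - 16*r - 6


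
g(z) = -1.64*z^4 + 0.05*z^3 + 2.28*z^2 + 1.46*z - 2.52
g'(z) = -6.56*z^3 + 0.15*z^2 + 4.56*z + 1.46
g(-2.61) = -67.79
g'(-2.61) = 107.21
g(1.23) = -0.94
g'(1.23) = -4.91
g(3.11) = -127.84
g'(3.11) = -180.23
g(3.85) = -320.57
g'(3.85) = -353.12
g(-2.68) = -75.62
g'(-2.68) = 116.59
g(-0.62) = -2.80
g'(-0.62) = 0.25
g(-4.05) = -415.59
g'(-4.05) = 421.23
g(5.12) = -1055.56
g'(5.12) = -851.73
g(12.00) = -33577.32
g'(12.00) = -11257.90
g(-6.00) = -2065.44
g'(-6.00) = 1396.46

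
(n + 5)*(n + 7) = n^2 + 12*n + 35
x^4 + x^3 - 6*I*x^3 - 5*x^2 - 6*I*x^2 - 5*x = x*(x + 1)*(x - 5*I)*(x - I)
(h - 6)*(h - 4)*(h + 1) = h^3 - 9*h^2 + 14*h + 24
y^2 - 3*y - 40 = (y - 8)*(y + 5)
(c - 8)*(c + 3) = c^2 - 5*c - 24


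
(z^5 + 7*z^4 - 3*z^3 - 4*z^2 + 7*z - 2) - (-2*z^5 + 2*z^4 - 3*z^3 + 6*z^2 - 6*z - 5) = 3*z^5 + 5*z^4 - 10*z^2 + 13*z + 3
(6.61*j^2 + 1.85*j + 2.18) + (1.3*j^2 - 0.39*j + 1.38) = 7.91*j^2 + 1.46*j + 3.56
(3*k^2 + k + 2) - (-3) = 3*k^2 + k + 5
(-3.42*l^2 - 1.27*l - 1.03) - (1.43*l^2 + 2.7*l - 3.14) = -4.85*l^2 - 3.97*l + 2.11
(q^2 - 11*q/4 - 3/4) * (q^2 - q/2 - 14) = q^4 - 13*q^3/4 - 107*q^2/8 + 311*q/8 + 21/2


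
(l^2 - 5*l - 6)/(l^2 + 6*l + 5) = (l - 6)/(l + 5)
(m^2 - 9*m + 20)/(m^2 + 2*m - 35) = (m - 4)/(m + 7)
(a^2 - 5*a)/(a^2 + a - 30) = a/(a + 6)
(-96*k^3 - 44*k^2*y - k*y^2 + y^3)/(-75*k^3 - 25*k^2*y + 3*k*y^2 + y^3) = (-32*k^2 - 4*k*y + y^2)/(-25*k^2 + y^2)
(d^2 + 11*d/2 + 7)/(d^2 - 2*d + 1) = (d^2 + 11*d/2 + 7)/(d^2 - 2*d + 1)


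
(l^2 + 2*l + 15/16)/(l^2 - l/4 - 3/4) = (l + 5/4)/(l - 1)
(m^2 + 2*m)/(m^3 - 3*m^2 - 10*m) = 1/(m - 5)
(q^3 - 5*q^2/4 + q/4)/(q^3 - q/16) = 4*(q - 1)/(4*q + 1)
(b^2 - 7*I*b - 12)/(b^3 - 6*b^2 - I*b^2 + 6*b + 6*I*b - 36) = (b - 4*I)/(b^2 + 2*b*(-3 + I) - 12*I)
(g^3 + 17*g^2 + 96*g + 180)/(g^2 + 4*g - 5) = (g^2 + 12*g + 36)/(g - 1)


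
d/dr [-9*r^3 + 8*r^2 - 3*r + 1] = -27*r^2 + 16*r - 3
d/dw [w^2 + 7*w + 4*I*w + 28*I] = 2*w + 7 + 4*I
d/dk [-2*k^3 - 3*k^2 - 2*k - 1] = -6*k^2 - 6*k - 2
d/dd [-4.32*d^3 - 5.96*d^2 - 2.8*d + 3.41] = -12.96*d^2 - 11.92*d - 2.8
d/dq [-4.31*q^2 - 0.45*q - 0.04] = -8.62*q - 0.45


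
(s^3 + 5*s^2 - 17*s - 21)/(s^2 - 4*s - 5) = (s^2 + 4*s - 21)/(s - 5)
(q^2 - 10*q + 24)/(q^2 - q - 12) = (q - 6)/(q + 3)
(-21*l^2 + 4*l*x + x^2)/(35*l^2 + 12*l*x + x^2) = (-3*l + x)/(5*l + x)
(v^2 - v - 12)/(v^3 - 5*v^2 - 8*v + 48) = 1/(v - 4)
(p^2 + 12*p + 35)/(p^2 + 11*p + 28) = (p + 5)/(p + 4)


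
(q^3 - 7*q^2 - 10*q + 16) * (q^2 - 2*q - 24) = q^5 - 9*q^4 - 20*q^3 + 204*q^2 + 208*q - 384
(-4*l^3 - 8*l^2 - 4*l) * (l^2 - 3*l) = -4*l^5 + 4*l^4 + 20*l^3 + 12*l^2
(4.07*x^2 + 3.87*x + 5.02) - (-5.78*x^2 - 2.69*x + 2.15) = 9.85*x^2 + 6.56*x + 2.87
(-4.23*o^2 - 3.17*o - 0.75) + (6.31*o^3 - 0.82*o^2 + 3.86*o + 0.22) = 6.31*o^3 - 5.05*o^2 + 0.69*o - 0.53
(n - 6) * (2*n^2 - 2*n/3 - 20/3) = 2*n^3 - 38*n^2/3 - 8*n/3 + 40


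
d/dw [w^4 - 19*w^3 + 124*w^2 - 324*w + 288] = 4*w^3 - 57*w^2 + 248*w - 324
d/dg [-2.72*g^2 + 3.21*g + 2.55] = 3.21 - 5.44*g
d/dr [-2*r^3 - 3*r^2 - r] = -6*r^2 - 6*r - 1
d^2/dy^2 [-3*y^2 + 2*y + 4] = -6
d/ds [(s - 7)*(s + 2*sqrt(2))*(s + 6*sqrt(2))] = 3*s^2 - 14*s + 16*sqrt(2)*s - 56*sqrt(2) + 24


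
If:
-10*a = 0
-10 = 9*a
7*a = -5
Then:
No Solution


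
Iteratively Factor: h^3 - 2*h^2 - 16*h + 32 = (h - 2)*(h^2 - 16) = (h - 2)*(h + 4)*(h - 4)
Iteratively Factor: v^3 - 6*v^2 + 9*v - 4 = (v - 1)*(v^2 - 5*v + 4) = (v - 4)*(v - 1)*(v - 1)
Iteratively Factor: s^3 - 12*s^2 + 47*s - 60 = (s - 5)*(s^2 - 7*s + 12) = (s - 5)*(s - 3)*(s - 4)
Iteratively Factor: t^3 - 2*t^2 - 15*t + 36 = (t - 3)*(t^2 + t - 12) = (t - 3)^2*(t + 4)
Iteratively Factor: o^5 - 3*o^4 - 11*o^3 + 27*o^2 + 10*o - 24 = (o - 1)*(o^4 - 2*o^3 - 13*o^2 + 14*o + 24) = (o - 4)*(o - 1)*(o^3 + 2*o^2 - 5*o - 6) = (o - 4)*(o - 1)*(o + 1)*(o^2 + o - 6) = (o - 4)*(o - 2)*(o - 1)*(o + 1)*(o + 3)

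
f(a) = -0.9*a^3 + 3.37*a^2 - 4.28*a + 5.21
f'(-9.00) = -283.64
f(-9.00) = 972.80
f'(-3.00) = -48.80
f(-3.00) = 72.68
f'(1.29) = -0.08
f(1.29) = 3.36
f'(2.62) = -5.16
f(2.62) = 0.94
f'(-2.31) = -34.26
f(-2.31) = 44.17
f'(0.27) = -2.66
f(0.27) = 4.28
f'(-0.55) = -8.80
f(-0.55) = 8.73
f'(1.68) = -0.58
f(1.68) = 3.26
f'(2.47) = -4.10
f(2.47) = 1.64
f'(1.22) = -0.08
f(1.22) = 3.37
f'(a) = -2.7*a^2 + 6.74*a - 4.28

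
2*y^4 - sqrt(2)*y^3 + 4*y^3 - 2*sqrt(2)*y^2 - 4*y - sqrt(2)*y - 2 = (y + 1)*(y - sqrt(2))*(sqrt(2)*y + 1)*(sqrt(2)*y + sqrt(2))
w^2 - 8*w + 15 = (w - 5)*(w - 3)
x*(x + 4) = x^2 + 4*x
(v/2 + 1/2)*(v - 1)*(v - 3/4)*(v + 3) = v^4/2 + 9*v^3/8 - 13*v^2/8 - 9*v/8 + 9/8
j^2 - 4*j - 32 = (j - 8)*(j + 4)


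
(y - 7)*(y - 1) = y^2 - 8*y + 7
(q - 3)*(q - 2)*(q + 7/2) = q^3 - 3*q^2/2 - 23*q/2 + 21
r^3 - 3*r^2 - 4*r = r*(r - 4)*(r + 1)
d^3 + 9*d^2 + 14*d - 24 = (d - 1)*(d + 4)*(d + 6)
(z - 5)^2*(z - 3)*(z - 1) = z^4 - 14*z^3 + 68*z^2 - 130*z + 75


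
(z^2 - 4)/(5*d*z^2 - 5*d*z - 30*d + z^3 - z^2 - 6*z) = (z - 2)/(5*d*z - 15*d + z^2 - 3*z)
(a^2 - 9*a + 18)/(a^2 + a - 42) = (a - 3)/(a + 7)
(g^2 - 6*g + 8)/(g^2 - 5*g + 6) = (g - 4)/(g - 3)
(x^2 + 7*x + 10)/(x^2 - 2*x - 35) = (x + 2)/(x - 7)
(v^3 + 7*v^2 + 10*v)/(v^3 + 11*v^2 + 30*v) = (v + 2)/(v + 6)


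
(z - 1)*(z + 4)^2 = z^3 + 7*z^2 + 8*z - 16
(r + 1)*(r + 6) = r^2 + 7*r + 6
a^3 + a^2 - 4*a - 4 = (a - 2)*(a + 1)*(a + 2)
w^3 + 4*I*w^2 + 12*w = w*(w - 2*I)*(w + 6*I)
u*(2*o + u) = 2*o*u + u^2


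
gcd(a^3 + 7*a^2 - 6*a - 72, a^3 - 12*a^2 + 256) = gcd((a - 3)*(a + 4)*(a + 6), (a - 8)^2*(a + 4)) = a + 4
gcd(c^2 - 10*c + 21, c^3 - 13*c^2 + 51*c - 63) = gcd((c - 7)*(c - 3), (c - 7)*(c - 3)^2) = c^2 - 10*c + 21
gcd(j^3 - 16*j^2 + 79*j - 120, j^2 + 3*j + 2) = 1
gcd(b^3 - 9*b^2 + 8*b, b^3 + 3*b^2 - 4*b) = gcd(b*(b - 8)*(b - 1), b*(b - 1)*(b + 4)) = b^2 - b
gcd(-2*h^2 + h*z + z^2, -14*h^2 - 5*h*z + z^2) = 2*h + z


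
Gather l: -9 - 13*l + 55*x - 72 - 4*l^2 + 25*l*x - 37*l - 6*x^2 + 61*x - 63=-4*l^2 + l*(25*x - 50) - 6*x^2 + 116*x - 144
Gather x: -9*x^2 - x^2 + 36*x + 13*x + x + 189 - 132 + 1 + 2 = -10*x^2 + 50*x + 60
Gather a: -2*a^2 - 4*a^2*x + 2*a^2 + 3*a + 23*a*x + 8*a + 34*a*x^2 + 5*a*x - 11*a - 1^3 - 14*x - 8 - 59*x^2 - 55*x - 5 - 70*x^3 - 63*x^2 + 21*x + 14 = -4*a^2*x + a*(34*x^2 + 28*x) - 70*x^3 - 122*x^2 - 48*x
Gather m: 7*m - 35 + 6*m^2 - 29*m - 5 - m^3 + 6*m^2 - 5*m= -m^3 + 12*m^2 - 27*m - 40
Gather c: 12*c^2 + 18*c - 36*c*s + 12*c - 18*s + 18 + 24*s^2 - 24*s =12*c^2 + c*(30 - 36*s) + 24*s^2 - 42*s + 18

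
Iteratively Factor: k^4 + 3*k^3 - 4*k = (k - 1)*(k^3 + 4*k^2 + 4*k) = (k - 1)*(k + 2)*(k^2 + 2*k) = (k - 1)*(k + 2)^2*(k)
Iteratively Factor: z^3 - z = (z + 1)*(z^2 - z) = (z - 1)*(z + 1)*(z)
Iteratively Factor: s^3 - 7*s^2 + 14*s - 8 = (s - 4)*(s^2 - 3*s + 2) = (s - 4)*(s - 2)*(s - 1)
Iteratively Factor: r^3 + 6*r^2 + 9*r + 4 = (r + 4)*(r^2 + 2*r + 1) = (r + 1)*(r + 4)*(r + 1)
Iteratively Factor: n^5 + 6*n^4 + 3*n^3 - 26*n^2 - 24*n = (n)*(n^4 + 6*n^3 + 3*n^2 - 26*n - 24) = n*(n + 4)*(n^3 + 2*n^2 - 5*n - 6) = n*(n - 2)*(n + 4)*(n^2 + 4*n + 3) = n*(n - 2)*(n + 1)*(n + 4)*(n + 3)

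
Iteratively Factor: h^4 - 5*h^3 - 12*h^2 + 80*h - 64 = (h + 4)*(h^3 - 9*h^2 + 24*h - 16) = (h - 1)*(h + 4)*(h^2 - 8*h + 16) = (h - 4)*(h - 1)*(h + 4)*(h - 4)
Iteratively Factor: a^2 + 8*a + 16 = (a + 4)*(a + 4)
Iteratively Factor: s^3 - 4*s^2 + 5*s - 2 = (s - 1)*(s^2 - 3*s + 2) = (s - 2)*(s - 1)*(s - 1)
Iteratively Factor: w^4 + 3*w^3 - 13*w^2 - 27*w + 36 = (w - 1)*(w^3 + 4*w^2 - 9*w - 36) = (w - 3)*(w - 1)*(w^2 + 7*w + 12) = (w - 3)*(w - 1)*(w + 3)*(w + 4)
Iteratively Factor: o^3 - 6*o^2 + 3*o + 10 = (o + 1)*(o^2 - 7*o + 10) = (o - 5)*(o + 1)*(o - 2)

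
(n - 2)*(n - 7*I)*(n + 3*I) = n^3 - 2*n^2 - 4*I*n^2 + 21*n + 8*I*n - 42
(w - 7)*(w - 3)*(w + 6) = w^3 - 4*w^2 - 39*w + 126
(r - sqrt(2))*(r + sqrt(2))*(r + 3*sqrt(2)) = r^3 + 3*sqrt(2)*r^2 - 2*r - 6*sqrt(2)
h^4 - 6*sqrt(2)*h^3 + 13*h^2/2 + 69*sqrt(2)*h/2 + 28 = (h - 4*sqrt(2))*(h - 7*sqrt(2)/2)*(h + sqrt(2)/2)*(h + sqrt(2))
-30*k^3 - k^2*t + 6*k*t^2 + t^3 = (-2*k + t)*(3*k + t)*(5*k + t)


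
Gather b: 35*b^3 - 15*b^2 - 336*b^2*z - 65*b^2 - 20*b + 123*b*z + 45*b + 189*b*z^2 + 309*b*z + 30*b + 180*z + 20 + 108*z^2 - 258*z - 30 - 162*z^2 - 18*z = 35*b^3 + b^2*(-336*z - 80) + b*(189*z^2 + 432*z + 55) - 54*z^2 - 96*z - 10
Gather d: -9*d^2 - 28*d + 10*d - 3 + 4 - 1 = -9*d^2 - 18*d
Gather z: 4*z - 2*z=2*z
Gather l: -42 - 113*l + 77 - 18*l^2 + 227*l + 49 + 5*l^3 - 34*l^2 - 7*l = 5*l^3 - 52*l^2 + 107*l + 84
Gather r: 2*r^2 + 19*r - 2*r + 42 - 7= 2*r^2 + 17*r + 35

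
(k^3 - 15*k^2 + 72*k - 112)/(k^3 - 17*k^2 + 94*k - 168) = (k - 4)/(k - 6)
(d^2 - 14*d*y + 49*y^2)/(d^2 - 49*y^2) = (d - 7*y)/(d + 7*y)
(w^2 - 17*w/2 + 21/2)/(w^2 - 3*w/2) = (w - 7)/w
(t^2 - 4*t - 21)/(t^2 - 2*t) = (t^2 - 4*t - 21)/(t*(t - 2))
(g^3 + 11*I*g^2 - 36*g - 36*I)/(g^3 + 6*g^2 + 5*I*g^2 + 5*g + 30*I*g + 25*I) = (g^3 + 11*I*g^2 - 36*g - 36*I)/(g^3 + g^2*(6 + 5*I) + g*(5 + 30*I) + 25*I)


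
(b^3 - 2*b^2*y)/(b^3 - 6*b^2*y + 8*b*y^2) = b/(b - 4*y)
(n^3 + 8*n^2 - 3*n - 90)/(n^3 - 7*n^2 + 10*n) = (n^3 + 8*n^2 - 3*n - 90)/(n*(n^2 - 7*n + 10))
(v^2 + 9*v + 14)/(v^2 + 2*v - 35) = (v + 2)/(v - 5)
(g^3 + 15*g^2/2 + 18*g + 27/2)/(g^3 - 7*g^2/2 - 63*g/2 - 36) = (g + 3)/(g - 8)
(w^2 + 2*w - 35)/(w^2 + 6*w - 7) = (w - 5)/(w - 1)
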